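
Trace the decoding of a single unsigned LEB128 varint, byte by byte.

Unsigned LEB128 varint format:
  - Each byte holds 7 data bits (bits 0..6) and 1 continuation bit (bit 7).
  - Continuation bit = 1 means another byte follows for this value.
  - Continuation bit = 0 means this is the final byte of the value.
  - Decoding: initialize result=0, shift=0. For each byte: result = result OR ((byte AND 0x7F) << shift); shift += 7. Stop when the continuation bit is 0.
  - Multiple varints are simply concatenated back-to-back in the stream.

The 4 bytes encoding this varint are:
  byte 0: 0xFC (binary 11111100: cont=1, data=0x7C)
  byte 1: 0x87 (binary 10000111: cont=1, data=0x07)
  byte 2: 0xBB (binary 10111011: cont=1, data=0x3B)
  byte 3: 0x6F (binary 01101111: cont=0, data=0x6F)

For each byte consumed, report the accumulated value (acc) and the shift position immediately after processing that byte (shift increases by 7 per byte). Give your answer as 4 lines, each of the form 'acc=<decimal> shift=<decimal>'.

Answer: acc=124 shift=7
acc=1020 shift=14
acc=967676 shift=21
acc=233751548 shift=28

Derivation:
byte 0=0xFC: payload=0x7C=124, contrib = 124<<0 = 124; acc -> 124, shift -> 7
byte 1=0x87: payload=0x07=7, contrib = 7<<7 = 896; acc -> 1020, shift -> 14
byte 2=0xBB: payload=0x3B=59, contrib = 59<<14 = 966656; acc -> 967676, shift -> 21
byte 3=0x6F: payload=0x6F=111, contrib = 111<<21 = 232783872; acc -> 233751548, shift -> 28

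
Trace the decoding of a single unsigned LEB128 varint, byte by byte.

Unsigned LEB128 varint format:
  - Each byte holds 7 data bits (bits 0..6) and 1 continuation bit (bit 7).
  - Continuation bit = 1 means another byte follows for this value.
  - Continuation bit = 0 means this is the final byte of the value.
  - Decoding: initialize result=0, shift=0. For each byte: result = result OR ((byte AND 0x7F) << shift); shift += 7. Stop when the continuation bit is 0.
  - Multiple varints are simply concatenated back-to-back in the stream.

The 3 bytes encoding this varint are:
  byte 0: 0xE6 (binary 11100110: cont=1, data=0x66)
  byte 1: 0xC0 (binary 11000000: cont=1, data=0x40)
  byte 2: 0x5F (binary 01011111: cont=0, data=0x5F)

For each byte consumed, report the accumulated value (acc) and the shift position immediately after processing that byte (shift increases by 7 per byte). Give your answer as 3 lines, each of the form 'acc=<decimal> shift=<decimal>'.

Answer: acc=102 shift=7
acc=8294 shift=14
acc=1564774 shift=21

Derivation:
byte 0=0xE6: payload=0x66=102, contrib = 102<<0 = 102; acc -> 102, shift -> 7
byte 1=0xC0: payload=0x40=64, contrib = 64<<7 = 8192; acc -> 8294, shift -> 14
byte 2=0x5F: payload=0x5F=95, contrib = 95<<14 = 1556480; acc -> 1564774, shift -> 21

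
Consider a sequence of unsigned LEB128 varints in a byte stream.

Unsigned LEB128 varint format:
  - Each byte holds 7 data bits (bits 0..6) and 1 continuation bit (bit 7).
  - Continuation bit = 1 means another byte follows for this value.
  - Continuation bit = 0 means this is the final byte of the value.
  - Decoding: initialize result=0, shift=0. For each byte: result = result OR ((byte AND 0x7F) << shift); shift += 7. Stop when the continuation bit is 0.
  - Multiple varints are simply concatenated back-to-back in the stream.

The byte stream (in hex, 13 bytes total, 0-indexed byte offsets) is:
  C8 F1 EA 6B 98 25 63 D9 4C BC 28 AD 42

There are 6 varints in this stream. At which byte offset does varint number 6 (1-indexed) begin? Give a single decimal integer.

  byte[0]=0xC8 cont=1 payload=0x48=72: acc |= 72<<0 -> acc=72 shift=7
  byte[1]=0xF1 cont=1 payload=0x71=113: acc |= 113<<7 -> acc=14536 shift=14
  byte[2]=0xEA cont=1 payload=0x6A=106: acc |= 106<<14 -> acc=1751240 shift=21
  byte[3]=0x6B cont=0 payload=0x6B=107: acc |= 107<<21 -> acc=226146504 shift=28 [end]
Varint 1: bytes[0:4] = C8 F1 EA 6B -> value 226146504 (4 byte(s))
  byte[4]=0x98 cont=1 payload=0x18=24: acc |= 24<<0 -> acc=24 shift=7
  byte[5]=0x25 cont=0 payload=0x25=37: acc |= 37<<7 -> acc=4760 shift=14 [end]
Varint 2: bytes[4:6] = 98 25 -> value 4760 (2 byte(s))
  byte[6]=0x63 cont=0 payload=0x63=99: acc |= 99<<0 -> acc=99 shift=7 [end]
Varint 3: bytes[6:7] = 63 -> value 99 (1 byte(s))
  byte[7]=0xD9 cont=1 payload=0x59=89: acc |= 89<<0 -> acc=89 shift=7
  byte[8]=0x4C cont=0 payload=0x4C=76: acc |= 76<<7 -> acc=9817 shift=14 [end]
Varint 4: bytes[7:9] = D9 4C -> value 9817 (2 byte(s))
  byte[9]=0xBC cont=1 payload=0x3C=60: acc |= 60<<0 -> acc=60 shift=7
  byte[10]=0x28 cont=0 payload=0x28=40: acc |= 40<<7 -> acc=5180 shift=14 [end]
Varint 5: bytes[9:11] = BC 28 -> value 5180 (2 byte(s))
  byte[11]=0xAD cont=1 payload=0x2D=45: acc |= 45<<0 -> acc=45 shift=7
  byte[12]=0x42 cont=0 payload=0x42=66: acc |= 66<<7 -> acc=8493 shift=14 [end]
Varint 6: bytes[11:13] = AD 42 -> value 8493 (2 byte(s))

Answer: 11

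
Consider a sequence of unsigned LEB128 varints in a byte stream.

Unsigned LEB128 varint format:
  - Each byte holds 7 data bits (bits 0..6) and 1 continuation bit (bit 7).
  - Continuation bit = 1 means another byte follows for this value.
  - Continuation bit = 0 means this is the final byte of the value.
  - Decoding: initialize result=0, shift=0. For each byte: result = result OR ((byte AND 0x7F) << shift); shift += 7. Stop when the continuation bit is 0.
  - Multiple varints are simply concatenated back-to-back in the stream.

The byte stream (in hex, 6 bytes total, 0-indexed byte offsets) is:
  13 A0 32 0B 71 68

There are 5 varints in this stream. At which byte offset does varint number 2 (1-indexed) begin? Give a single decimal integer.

  byte[0]=0x13 cont=0 payload=0x13=19: acc |= 19<<0 -> acc=19 shift=7 [end]
Varint 1: bytes[0:1] = 13 -> value 19 (1 byte(s))
  byte[1]=0xA0 cont=1 payload=0x20=32: acc |= 32<<0 -> acc=32 shift=7
  byte[2]=0x32 cont=0 payload=0x32=50: acc |= 50<<7 -> acc=6432 shift=14 [end]
Varint 2: bytes[1:3] = A0 32 -> value 6432 (2 byte(s))
  byte[3]=0x0B cont=0 payload=0x0B=11: acc |= 11<<0 -> acc=11 shift=7 [end]
Varint 3: bytes[3:4] = 0B -> value 11 (1 byte(s))
  byte[4]=0x71 cont=0 payload=0x71=113: acc |= 113<<0 -> acc=113 shift=7 [end]
Varint 4: bytes[4:5] = 71 -> value 113 (1 byte(s))
  byte[5]=0x68 cont=0 payload=0x68=104: acc |= 104<<0 -> acc=104 shift=7 [end]
Varint 5: bytes[5:6] = 68 -> value 104 (1 byte(s))

Answer: 1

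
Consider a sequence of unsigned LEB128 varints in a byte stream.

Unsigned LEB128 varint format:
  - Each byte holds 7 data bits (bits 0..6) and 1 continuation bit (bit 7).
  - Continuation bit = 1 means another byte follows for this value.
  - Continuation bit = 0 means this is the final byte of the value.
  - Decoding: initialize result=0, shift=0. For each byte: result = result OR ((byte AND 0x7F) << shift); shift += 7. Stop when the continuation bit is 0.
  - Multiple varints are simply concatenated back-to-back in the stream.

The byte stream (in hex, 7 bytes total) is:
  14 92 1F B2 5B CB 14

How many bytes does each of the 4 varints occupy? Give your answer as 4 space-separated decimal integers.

  byte[0]=0x14 cont=0 payload=0x14=20: acc |= 20<<0 -> acc=20 shift=7 [end]
Varint 1: bytes[0:1] = 14 -> value 20 (1 byte(s))
  byte[1]=0x92 cont=1 payload=0x12=18: acc |= 18<<0 -> acc=18 shift=7
  byte[2]=0x1F cont=0 payload=0x1F=31: acc |= 31<<7 -> acc=3986 shift=14 [end]
Varint 2: bytes[1:3] = 92 1F -> value 3986 (2 byte(s))
  byte[3]=0xB2 cont=1 payload=0x32=50: acc |= 50<<0 -> acc=50 shift=7
  byte[4]=0x5B cont=0 payload=0x5B=91: acc |= 91<<7 -> acc=11698 shift=14 [end]
Varint 3: bytes[3:5] = B2 5B -> value 11698 (2 byte(s))
  byte[5]=0xCB cont=1 payload=0x4B=75: acc |= 75<<0 -> acc=75 shift=7
  byte[6]=0x14 cont=0 payload=0x14=20: acc |= 20<<7 -> acc=2635 shift=14 [end]
Varint 4: bytes[5:7] = CB 14 -> value 2635 (2 byte(s))

Answer: 1 2 2 2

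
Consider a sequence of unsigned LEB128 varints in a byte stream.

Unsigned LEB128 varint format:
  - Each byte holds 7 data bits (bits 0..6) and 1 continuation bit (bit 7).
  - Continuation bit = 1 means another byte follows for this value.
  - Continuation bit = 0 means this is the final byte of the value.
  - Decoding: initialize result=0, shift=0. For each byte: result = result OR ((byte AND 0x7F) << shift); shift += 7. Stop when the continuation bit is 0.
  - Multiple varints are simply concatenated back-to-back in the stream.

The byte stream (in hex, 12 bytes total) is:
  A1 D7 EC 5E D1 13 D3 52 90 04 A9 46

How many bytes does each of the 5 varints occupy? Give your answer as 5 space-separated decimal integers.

Answer: 4 2 2 2 2

Derivation:
  byte[0]=0xA1 cont=1 payload=0x21=33: acc |= 33<<0 -> acc=33 shift=7
  byte[1]=0xD7 cont=1 payload=0x57=87: acc |= 87<<7 -> acc=11169 shift=14
  byte[2]=0xEC cont=1 payload=0x6C=108: acc |= 108<<14 -> acc=1780641 shift=21
  byte[3]=0x5E cont=0 payload=0x5E=94: acc |= 94<<21 -> acc=198912929 shift=28 [end]
Varint 1: bytes[0:4] = A1 D7 EC 5E -> value 198912929 (4 byte(s))
  byte[4]=0xD1 cont=1 payload=0x51=81: acc |= 81<<0 -> acc=81 shift=7
  byte[5]=0x13 cont=0 payload=0x13=19: acc |= 19<<7 -> acc=2513 shift=14 [end]
Varint 2: bytes[4:6] = D1 13 -> value 2513 (2 byte(s))
  byte[6]=0xD3 cont=1 payload=0x53=83: acc |= 83<<0 -> acc=83 shift=7
  byte[7]=0x52 cont=0 payload=0x52=82: acc |= 82<<7 -> acc=10579 shift=14 [end]
Varint 3: bytes[6:8] = D3 52 -> value 10579 (2 byte(s))
  byte[8]=0x90 cont=1 payload=0x10=16: acc |= 16<<0 -> acc=16 shift=7
  byte[9]=0x04 cont=0 payload=0x04=4: acc |= 4<<7 -> acc=528 shift=14 [end]
Varint 4: bytes[8:10] = 90 04 -> value 528 (2 byte(s))
  byte[10]=0xA9 cont=1 payload=0x29=41: acc |= 41<<0 -> acc=41 shift=7
  byte[11]=0x46 cont=0 payload=0x46=70: acc |= 70<<7 -> acc=9001 shift=14 [end]
Varint 5: bytes[10:12] = A9 46 -> value 9001 (2 byte(s))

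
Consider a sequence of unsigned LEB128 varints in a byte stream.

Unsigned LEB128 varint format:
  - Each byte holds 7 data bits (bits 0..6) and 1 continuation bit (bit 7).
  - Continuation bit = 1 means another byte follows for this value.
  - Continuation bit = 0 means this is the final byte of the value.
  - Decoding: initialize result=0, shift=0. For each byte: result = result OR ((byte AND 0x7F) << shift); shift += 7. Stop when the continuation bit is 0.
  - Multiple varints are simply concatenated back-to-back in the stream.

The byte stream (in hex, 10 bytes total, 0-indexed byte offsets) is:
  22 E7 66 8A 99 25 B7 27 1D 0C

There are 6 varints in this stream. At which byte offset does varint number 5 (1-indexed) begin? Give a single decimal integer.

Answer: 8

Derivation:
  byte[0]=0x22 cont=0 payload=0x22=34: acc |= 34<<0 -> acc=34 shift=7 [end]
Varint 1: bytes[0:1] = 22 -> value 34 (1 byte(s))
  byte[1]=0xE7 cont=1 payload=0x67=103: acc |= 103<<0 -> acc=103 shift=7
  byte[2]=0x66 cont=0 payload=0x66=102: acc |= 102<<7 -> acc=13159 shift=14 [end]
Varint 2: bytes[1:3] = E7 66 -> value 13159 (2 byte(s))
  byte[3]=0x8A cont=1 payload=0x0A=10: acc |= 10<<0 -> acc=10 shift=7
  byte[4]=0x99 cont=1 payload=0x19=25: acc |= 25<<7 -> acc=3210 shift=14
  byte[5]=0x25 cont=0 payload=0x25=37: acc |= 37<<14 -> acc=609418 shift=21 [end]
Varint 3: bytes[3:6] = 8A 99 25 -> value 609418 (3 byte(s))
  byte[6]=0xB7 cont=1 payload=0x37=55: acc |= 55<<0 -> acc=55 shift=7
  byte[7]=0x27 cont=0 payload=0x27=39: acc |= 39<<7 -> acc=5047 shift=14 [end]
Varint 4: bytes[6:8] = B7 27 -> value 5047 (2 byte(s))
  byte[8]=0x1D cont=0 payload=0x1D=29: acc |= 29<<0 -> acc=29 shift=7 [end]
Varint 5: bytes[8:9] = 1D -> value 29 (1 byte(s))
  byte[9]=0x0C cont=0 payload=0x0C=12: acc |= 12<<0 -> acc=12 shift=7 [end]
Varint 6: bytes[9:10] = 0C -> value 12 (1 byte(s))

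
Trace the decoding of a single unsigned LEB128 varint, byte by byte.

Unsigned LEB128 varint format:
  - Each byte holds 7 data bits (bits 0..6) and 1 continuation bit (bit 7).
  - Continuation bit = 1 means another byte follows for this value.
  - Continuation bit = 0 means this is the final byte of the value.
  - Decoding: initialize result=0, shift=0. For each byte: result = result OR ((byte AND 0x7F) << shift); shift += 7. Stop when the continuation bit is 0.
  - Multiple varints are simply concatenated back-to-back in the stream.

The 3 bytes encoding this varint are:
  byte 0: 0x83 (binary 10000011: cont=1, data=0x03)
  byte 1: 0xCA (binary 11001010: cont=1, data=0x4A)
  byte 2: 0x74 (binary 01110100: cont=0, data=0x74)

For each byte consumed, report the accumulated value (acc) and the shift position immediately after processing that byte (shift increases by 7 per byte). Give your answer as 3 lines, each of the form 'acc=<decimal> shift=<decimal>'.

Answer: acc=3 shift=7
acc=9475 shift=14
acc=1910019 shift=21

Derivation:
byte 0=0x83: payload=0x03=3, contrib = 3<<0 = 3; acc -> 3, shift -> 7
byte 1=0xCA: payload=0x4A=74, contrib = 74<<7 = 9472; acc -> 9475, shift -> 14
byte 2=0x74: payload=0x74=116, contrib = 116<<14 = 1900544; acc -> 1910019, shift -> 21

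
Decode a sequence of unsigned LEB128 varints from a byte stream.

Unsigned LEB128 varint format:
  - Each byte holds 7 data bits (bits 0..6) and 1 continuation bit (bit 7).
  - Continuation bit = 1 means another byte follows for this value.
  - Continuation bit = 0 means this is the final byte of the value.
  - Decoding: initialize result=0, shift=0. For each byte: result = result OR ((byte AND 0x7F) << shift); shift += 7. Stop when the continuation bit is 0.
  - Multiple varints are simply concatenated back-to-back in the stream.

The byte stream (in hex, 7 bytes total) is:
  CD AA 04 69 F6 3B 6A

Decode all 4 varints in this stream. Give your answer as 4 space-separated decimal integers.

Answer: 70989 105 7670 106

Derivation:
  byte[0]=0xCD cont=1 payload=0x4D=77: acc |= 77<<0 -> acc=77 shift=7
  byte[1]=0xAA cont=1 payload=0x2A=42: acc |= 42<<7 -> acc=5453 shift=14
  byte[2]=0x04 cont=0 payload=0x04=4: acc |= 4<<14 -> acc=70989 shift=21 [end]
Varint 1: bytes[0:3] = CD AA 04 -> value 70989 (3 byte(s))
  byte[3]=0x69 cont=0 payload=0x69=105: acc |= 105<<0 -> acc=105 shift=7 [end]
Varint 2: bytes[3:4] = 69 -> value 105 (1 byte(s))
  byte[4]=0xF6 cont=1 payload=0x76=118: acc |= 118<<0 -> acc=118 shift=7
  byte[5]=0x3B cont=0 payload=0x3B=59: acc |= 59<<7 -> acc=7670 shift=14 [end]
Varint 3: bytes[4:6] = F6 3B -> value 7670 (2 byte(s))
  byte[6]=0x6A cont=0 payload=0x6A=106: acc |= 106<<0 -> acc=106 shift=7 [end]
Varint 4: bytes[6:7] = 6A -> value 106 (1 byte(s))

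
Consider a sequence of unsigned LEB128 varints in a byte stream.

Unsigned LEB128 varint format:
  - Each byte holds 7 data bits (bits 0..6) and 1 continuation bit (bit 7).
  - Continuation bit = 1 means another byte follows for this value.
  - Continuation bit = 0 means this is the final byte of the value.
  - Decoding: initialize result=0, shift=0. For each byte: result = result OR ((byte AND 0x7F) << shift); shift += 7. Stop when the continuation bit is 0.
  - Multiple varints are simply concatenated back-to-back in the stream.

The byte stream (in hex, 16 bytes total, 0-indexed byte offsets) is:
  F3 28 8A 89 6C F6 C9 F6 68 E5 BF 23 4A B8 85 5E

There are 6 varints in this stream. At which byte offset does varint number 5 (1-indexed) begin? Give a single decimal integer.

Answer: 12

Derivation:
  byte[0]=0xF3 cont=1 payload=0x73=115: acc |= 115<<0 -> acc=115 shift=7
  byte[1]=0x28 cont=0 payload=0x28=40: acc |= 40<<7 -> acc=5235 shift=14 [end]
Varint 1: bytes[0:2] = F3 28 -> value 5235 (2 byte(s))
  byte[2]=0x8A cont=1 payload=0x0A=10: acc |= 10<<0 -> acc=10 shift=7
  byte[3]=0x89 cont=1 payload=0x09=9: acc |= 9<<7 -> acc=1162 shift=14
  byte[4]=0x6C cont=0 payload=0x6C=108: acc |= 108<<14 -> acc=1770634 shift=21 [end]
Varint 2: bytes[2:5] = 8A 89 6C -> value 1770634 (3 byte(s))
  byte[5]=0xF6 cont=1 payload=0x76=118: acc |= 118<<0 -> acc=118 shift=7
  byte[6]=0xC9 cont=1 payload=0x49=73: acc |= 73<<7 -> acc=9462 shift=14
  byte[7]=0xF6 cont=1 payload=0x76=118: acc |= 118<<14 -> acc=1942774 shift=21
  byte[8]=0x68 cont=0 payload=0x68=104: acc |= 104<<21 -> acc=220046582 shift=28 [end]
Varint 3: bytes[5:9] = F6 C9 F6 68 -> value 220046582 (4 byte(s))
  byte[9]=0xE5 cont=1 payload=0x65=101: acc |= 101<<0 -> acc=101 shift=7
  byte[10]=0xBF cont=1 payload=0x3F=63: acc |= 63<<7 -> acc=8165 shift=14
  byte[11]=0x23 cont=0 payload=0x23=35: acc |= 35<<14 -> acc=581605 shift=21 [end]
Varint 4: bytes[9:12] = E5 BF 23 -> value 581605 (3 byte(s))
  byte[12]=0x4A cont=0 payload=0x4A=74: acc |= 74<<0 -> acc=74 shift=7 [end]
Varint 5: bytes[12:13] = 4A -> value 74 (1 byte(s))
  byte[13]=0xB8 cont=1 payload=0x38=56: acc |= 56<<0 -> acc=56 shift=7
  byte[14]=0x85 cont=1 payload=0x05=5: acc |= 5<<7 -> acc=696 shift=14
  byte[15]=0x5E cont=0 payload=0x5E=94: acc |= 94<<14 -> acc=1540792 shift=21 [end]
Varint 6: bytes[13:16] = B8 85 5E -> value 1540792 (3 byte(s))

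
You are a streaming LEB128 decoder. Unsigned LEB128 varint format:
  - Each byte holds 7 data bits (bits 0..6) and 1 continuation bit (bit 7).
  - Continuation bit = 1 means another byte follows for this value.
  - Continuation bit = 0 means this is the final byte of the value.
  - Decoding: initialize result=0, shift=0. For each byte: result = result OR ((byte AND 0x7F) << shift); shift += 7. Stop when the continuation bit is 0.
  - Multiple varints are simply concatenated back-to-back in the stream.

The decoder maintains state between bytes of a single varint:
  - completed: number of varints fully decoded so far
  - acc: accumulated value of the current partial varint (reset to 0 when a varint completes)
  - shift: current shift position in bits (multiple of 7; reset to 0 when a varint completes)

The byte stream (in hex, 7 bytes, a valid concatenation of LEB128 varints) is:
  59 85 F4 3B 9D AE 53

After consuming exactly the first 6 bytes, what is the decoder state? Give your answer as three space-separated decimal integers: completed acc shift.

byte[0]=0x59 cont=0 payload=0x59: varint #1 complete (value=89); reset -> completed=1 acc=0 shift=0
byte[1]=0x85 cont=1 payload=0x05: acc |= 5<<0 -> completed=1 acc=5 shift=7
byte[2]=0xF4 cont=1 payload=0x74: acc |= 116<<7 -> completed=1 acc=14853 shift=14
byte[3]=0x3B cont=0 payload=0x3B: varint #2 complete (value=981509); reset -> completed=2 acc=0 shift=0
byte[4]=0x9D cont=1 payload=0x1D: acc |= 29<<0 -> completed=2 acc=29 shift=7
byte[5]=0xAE cont=1 payload=0x2E: acc |= 46<<7 -> completed=2 acc=5917 shift=14

Answer: 2 5917 14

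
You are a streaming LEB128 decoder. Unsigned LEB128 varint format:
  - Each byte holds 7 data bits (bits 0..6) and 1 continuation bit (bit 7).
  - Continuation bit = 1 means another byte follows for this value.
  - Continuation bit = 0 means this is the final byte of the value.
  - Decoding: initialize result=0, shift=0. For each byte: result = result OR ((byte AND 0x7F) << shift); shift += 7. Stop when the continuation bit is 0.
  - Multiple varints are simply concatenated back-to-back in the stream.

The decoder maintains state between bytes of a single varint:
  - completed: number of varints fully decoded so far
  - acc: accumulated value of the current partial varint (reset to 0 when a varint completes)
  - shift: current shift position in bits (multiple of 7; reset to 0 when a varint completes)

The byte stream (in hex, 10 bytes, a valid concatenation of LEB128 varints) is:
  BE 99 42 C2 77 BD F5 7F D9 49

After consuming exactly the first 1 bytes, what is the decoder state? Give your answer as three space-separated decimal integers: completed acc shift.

byte[0]=0xBE cont=1 payload=0x3E: acc |= 62<<0 -> completed=0 acc=62 shift=7

Answer: 0 62 7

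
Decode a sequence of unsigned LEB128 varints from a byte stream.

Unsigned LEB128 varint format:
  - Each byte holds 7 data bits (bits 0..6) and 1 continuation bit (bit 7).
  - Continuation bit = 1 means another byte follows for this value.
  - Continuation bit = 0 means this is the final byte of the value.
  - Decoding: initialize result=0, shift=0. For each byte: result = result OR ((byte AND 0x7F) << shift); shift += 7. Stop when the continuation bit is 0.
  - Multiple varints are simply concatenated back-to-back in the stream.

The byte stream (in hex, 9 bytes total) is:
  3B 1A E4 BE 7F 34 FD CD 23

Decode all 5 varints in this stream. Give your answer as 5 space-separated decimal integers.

Answer: 59 26 2088804 52 583421

Derivation:
  byte[0]=0x3B cont=0 payload=0x3B=59: acc |= 59<<0 -> acc=59 shift=7 [end]
Varint 1: bytes[0:1] = 3B -> value 59 (1 byte(s))
  byte[1]=0x1A cont=0 payload=0x1A=26: acc |= 26<<0 -> acc=26 shift=7 [end]
Varint 2: bytes[1:2] = 1A -> value 26 (1 byte(s))
  byte[2]=0xE4 cont=1 payload=0x64=100: acc |= 100<<0 -> acc=100 shift=7
  byte[3]=0xBE cont=1 payload=0x3E=62: acc |= 62<<7 -> acc=8036 shift=14
  byte[4]=0x7F cont=0 payload=0x7F=127: acc |= 127<<14 -> acc=2088804 shift=21 [end]
Varint 3: bytes[2:5] = E4 BE 7F -> value 2088804 (3 byte(s))
  byte[5]=0x34 cont=0 payload=0x34=52: acc |= 52<<0 -> acc=52 shift=7 [end]
Varint 4: bytes[5:6] = 34 -> value 52 (1 byte(s))
  byte[6]=0xFD cont=1 payload=0x7D=125: acc |= 125<<0 -> acc=125 shift=7
  byte[7]=0xCD cont=1 payload=0x4D=77: acc |= 77<<7 -> acc=9981 shift=14
  byte[8]=0x23 cont=0 payload=0x23=35: acc |= 35<<14 -> acc=583421 shift=21 [end]
Varint 5: bytes[6:9] = FD CD 23 -> value 583421 (3 byte(s))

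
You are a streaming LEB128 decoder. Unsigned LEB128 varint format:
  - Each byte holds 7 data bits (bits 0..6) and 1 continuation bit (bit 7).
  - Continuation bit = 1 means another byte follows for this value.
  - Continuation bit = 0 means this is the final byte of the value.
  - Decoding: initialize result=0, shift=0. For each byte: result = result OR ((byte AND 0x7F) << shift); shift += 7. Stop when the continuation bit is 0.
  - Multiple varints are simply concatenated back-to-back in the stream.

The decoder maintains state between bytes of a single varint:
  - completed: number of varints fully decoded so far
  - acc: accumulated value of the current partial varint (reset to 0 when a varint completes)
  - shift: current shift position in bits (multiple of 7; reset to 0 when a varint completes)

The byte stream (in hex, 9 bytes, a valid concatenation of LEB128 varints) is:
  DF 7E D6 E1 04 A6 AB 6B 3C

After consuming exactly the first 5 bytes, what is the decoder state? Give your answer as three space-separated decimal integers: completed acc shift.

Answer: 2 0 0

Derivation:
byte[0]=0xDF cont=1 payload=0x5F: acc |= 95<<0 -> completed=0 acc=95 shift=7
byte[1]=0x7E cont=0 payload=0x7E: varint #1 complete (value=16223); reset -> completed=1 acc=0 shift=0
byte[2]=0xD6 cont=1 payload=0x56: acc |= 86<<0 -> completed=1 acc=86 shift=7
byte[3]=0xE1 cont=1 payload=0x61: acc |= 97<<7 -> completed=1 acc=12502 shift=14
byte[4]=0x04 cont=0 payload=0x04: varint #2 complete (value=78038); reset -> completed=2 acc=0 shift=0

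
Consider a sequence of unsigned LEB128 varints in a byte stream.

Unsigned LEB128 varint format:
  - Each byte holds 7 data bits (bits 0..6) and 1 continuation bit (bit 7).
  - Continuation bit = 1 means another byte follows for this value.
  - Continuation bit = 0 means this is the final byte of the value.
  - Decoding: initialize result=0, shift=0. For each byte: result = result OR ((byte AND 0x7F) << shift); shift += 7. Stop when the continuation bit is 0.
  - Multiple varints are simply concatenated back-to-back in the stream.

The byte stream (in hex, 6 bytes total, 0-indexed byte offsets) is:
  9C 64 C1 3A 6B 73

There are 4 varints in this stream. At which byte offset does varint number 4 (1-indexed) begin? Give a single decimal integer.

  byte[0]=0x9C cont=1 payload=0x1C=28: acc |= 28<<0 -> acc=28 shift=7
  byte[1]=0x64 cont=0 payload=0x64=100: acc |= 100<<7 -> acc=12828 shift=14 [end]
Varint 1: bytes[0:2] = 9C 64 -> value 12828 (2 byte(s))
  byte[2]=0xC1 cont=1 payload=0x41=65: acc |= 65<<0 -> acc=65 shift=7
  byte[3]=0x3A cont=0 payload=0x3A=58: acc |= 58<<7 -> acc=7489 shift=14 [end]
Varint 2: bytes[2:4] = C1 3A -> value 7489 (2 byte(s))
  byte[4]=0x6B cont=0 payload=0x6B=107: acc |= 107<<0 -> acc=107 shift=7 [end]
Varint 3: bytes[4:5] = 6B -> value 107 (1 byte(s))
  byte[5]=0x73 cont=0 payload=0x73=115: acc |= 115<<0 -> acc=115 shift=7 [end]
Varint 4: bytes[5:6] = 73 -> value 115 (1 byte(s))

Answer: 5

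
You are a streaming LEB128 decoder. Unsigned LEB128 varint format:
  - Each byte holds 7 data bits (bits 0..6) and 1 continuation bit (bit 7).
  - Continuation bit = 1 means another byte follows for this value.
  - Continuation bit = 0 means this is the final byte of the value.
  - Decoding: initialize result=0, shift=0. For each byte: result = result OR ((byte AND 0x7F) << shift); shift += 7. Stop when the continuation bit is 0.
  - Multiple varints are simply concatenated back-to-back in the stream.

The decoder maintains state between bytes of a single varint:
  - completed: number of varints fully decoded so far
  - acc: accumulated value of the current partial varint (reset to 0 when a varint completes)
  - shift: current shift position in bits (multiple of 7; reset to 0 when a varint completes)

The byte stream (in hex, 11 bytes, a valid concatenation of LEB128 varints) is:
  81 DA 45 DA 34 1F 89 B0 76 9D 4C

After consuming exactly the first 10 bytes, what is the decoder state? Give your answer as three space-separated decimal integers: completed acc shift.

Answer: 4 29 7

Derivation:
byte[0]=0x81 cont=1 payload=0x01: acc |= 1<<0 -> completed=0 acc=1 shift=7
byte[1]=0xDA cont=1 payload=0x5A: acc |= 90<<7 -> completed=0 acc=11521 shift=14
byte[2]=0x45 cont=0 payload=0x45: varint #1 complete (value=1142017); reset -> completed=1 acc=0 shift=0
byte[3]=0xDA cont=1 payload=0x5A: acc |= 90<<0 -> completed=1 acc=90 shift=7
byte[4]=0x34 cont=0 payload=0x34: varint #2 complete (value=6746); reset -> completed=2 acc=0 shift=0
byte[5]=0x1F cont=0 payload=0x1F: varint #3 complete (value=31); reset -> completed=3 acc=0 shift=0
byte[6]=0x89 cont=1 payload=0x09: acc |= 9<<0 -> completed=3 acc=9 shift=7
byte[7]=0xB0 cont=1 payload=0x30: acc |= 48<<7 -> completed=3 acc=6153 shift=14
byte[8]=0x76 cont=0 payload=0x76: varint #4 complete (value=1939465); reset -> completed=4 acc=0 shift=0
byte[9]=0x9D cont=1 payload=0x1D: acc |= 29<<0 -> completed=4 acc=29 shift=7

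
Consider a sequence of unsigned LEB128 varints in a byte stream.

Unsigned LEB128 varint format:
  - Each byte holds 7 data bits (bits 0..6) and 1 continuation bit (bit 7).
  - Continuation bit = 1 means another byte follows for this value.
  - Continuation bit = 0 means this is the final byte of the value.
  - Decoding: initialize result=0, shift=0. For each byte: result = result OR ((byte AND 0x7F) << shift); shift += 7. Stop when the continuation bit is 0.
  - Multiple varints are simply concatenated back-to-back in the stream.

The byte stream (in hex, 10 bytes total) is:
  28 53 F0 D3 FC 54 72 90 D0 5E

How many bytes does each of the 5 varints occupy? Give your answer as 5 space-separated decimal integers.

Answer: 1 1 4 1 3

Derivation:
  byte[0]=0x28 cont=0 payload=0x28=40: acc |= 40<<0 -> acc=40 shift=7 [end]
Varint 1: bytes[0:1] = 28 -> value 40 (1 byte(s))
  byte[1]=0x53 cont=0 payload=0x53=83: acc |= 83<<0 -> acc=83 shift=7 [end]
Varint 2: bytes[1:2] = 53 -> value 83 (1 byte(s))
  byte[2]=0xF0 cont=1 payload=0x70=112: acc |= 112<<0 -> acc=112 shift=7
  byte[3]=0xD3 cont=1 payload=0x53=83: acc |= 83<<7 -> acc=10736 shift=14
  byte[4]=0xFC cont=1 payload=0x7C=124: acc |= 124<<14 -> acc=2042352 shift=21
  byte[5]=0x54 cont=0 payload=0x54=84: acc |= 84<<21 -> acc=178203120 shift=28 [end]
Varint 3: bytes[2:6] = F0 D3 FC 54 -> value 178203120 (4 byte(s))
  byte[6]=0x72 cont=0 payload=0x72=114: acc |= 114<<0 -> acc=114 shift=7 [end]
Varint 4: bytes[6:7] = 72 -> value 114 (1 byte(s))
  byte[7]=0x90 cont=1 payload=0x10=16: acc |= 16<<0 -> acc=16 shift=7
  byte[8]=0xD0 cont=1 payload=0x50=80: acc |= 80<<7 -> acc=10256 shift=14
  byte[9]=0x5E cont=0 payload=0x5E=94: acc |= 94<<14 -> acc=1550352 shift=21 [end]
Varint 5: bytes[7:10] = 90 D0 5E -> value 1550352 (3 byte(s))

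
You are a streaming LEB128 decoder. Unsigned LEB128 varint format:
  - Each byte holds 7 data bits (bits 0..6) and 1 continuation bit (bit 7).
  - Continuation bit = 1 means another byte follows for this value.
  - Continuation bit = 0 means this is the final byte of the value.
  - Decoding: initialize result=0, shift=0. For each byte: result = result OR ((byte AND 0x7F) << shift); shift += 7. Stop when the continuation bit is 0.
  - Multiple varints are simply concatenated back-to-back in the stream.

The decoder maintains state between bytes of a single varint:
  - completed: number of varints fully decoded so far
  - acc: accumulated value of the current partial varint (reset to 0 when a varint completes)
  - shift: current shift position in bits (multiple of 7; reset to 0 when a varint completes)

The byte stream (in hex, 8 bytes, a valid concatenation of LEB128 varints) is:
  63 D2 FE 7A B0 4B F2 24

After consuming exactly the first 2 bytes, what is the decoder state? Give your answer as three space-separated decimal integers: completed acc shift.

byte[0]=0x63 cont=0 payload=0x63: varint #1 complete (value=99); reset -> completed=1 acc=0 shift=0
byte[1]=0xD2 cont=1 payload=0x52: acc |= 82<<0 -> completed=1 acc=82 shift=7

Answer: 1 82 7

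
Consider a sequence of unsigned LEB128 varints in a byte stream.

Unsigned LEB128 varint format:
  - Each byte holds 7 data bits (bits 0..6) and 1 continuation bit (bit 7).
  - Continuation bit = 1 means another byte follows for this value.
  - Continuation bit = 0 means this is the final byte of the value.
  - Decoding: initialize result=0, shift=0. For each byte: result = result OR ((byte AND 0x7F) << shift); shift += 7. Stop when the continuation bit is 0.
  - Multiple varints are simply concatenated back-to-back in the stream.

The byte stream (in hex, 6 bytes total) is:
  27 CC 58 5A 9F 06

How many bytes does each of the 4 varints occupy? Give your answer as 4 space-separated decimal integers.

  byte[0]=0x27 cont=0 payload=0x27=39: acc |= 39<<0 -> acc=39 shift=7 [end]
Varint 1: bytes[0:1] = 27 -> value 39 (1 byte(s))
  byte[1]=0xCC cont=1 payload=0x4C=76: acc |= 76<<0 -> acc=76 shift=7
  byte[2]=0x58 cont=0 payload=0x58=88: acc |= 88<<7 -> acc=11340 shift=14 [end]
Varint 2: bytes[1:3] = CC 58 -> value 11340 (2 byte(s))
  byte[3]=0x5A cont=0 payload=0x5A=90: acc |= 90<<0 -> acc=90 shift=7 [end]
Varint 3: bytes[3:4] = 5A -> value 90 (1 byte(s))
  byte[4]=0x9F cont=1 payload=0x1F=31: acc |= 31<<0 -> acc=31 shift=7
  byte[5]=0x06 cont=0 payload=0x06=6: acc |= 6<<7 -> acc=799 shift=14 [end]
Varint 4: bytes[4:6] = 9F 06 -> value 799 (2 byte(s))

Answer: 1 2 1 2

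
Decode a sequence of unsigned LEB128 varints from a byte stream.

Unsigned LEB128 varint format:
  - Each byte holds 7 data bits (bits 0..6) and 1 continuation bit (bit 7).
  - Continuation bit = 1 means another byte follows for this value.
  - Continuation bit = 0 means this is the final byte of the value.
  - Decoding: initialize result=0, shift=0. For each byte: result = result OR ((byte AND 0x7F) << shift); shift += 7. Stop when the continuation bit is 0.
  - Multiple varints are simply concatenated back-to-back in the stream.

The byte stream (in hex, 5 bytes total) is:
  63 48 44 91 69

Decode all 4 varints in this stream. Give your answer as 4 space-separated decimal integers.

Answer: 99 72 68 13457

Derivation:
  byte[0]=0x63 cont=0 payload=0x63=99: acc |= 99<<0 -> acc=99 shift=7 [end]
Varint 1: bytes[0:1] = 63 -> value 99 (1 byte(s))
  byte[1]=0x48 cont=0 payload=0x48=72: acc |= 72<<0 -> acc=72 shift=7 [end]
Varint 2: bytes[1:2] = 48 -> value 72 (1 byte(s))
  byte[2]=0x44 cont=0 payload=0x44=68: acc |= 68<<0 -> acc=68 shift=7 [end]
Varint 3: bytes[2:3] = 44 -> value 68 (1 byte(s))
  byte[3]=0x91 cont=1 payload=0x11=17: acc |= 17<<0 -> acc=17 shift=7
  byte[4]=0x69 cont=0 payload=0x69=105: acc |= 105<<7 -> acc=13457 shift=14 [end]
Varint 4: bytes[3:5] = 91 69 -> value 13457 (2 byte(s))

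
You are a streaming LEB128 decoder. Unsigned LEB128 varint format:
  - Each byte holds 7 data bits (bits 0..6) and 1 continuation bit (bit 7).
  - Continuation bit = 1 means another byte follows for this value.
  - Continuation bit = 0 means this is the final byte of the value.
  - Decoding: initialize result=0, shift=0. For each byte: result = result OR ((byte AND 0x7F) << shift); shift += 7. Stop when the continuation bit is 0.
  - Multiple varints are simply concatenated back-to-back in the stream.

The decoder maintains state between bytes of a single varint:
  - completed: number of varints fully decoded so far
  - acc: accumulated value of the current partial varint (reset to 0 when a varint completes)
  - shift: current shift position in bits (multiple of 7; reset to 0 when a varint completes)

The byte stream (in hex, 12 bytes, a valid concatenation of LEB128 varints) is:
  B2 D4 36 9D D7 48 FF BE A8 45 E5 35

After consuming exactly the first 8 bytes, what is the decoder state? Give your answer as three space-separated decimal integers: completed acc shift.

Answer: 2 8063 14

Derivation:
byte[0]=0xB2 cont=1 payload=0x32: acc |= 50<<0 -> completed=0 acc=50 shift=7
byte[1]=0xD4 cont=1 payload=0x54: acc |= 84<<7 -> completed=0 acc=10802 shift=14
byte[2]=0x36 cont=0 payload=0x36: varint #1 complete (value=895538); reset -> completed=1 acc=0 shift=0
byte[3]=0x9D cont=1 payload=0x1D: acc |= 29<<0 -> completed=1 acc=29 shift=7
byte[4]=0xD7 cont=1 payload=0x57: acc |= 87<<7 -> completed=1 acc=11165 shift=14
byte[5]=0x48 cont=0 payload=0x48: varint #2 complete (value=1190813); reset -> completed=2 acc=0 shift=0
byte[6]=0xFF cont=1 payload=0x7F: acc |= 127<<0 -> completed=2 acc=127 shift=7
byte[7]=0xBE cont=1 payload=0x3E: acc |= 62<<7 -> completed=2 acc=8063 shift=14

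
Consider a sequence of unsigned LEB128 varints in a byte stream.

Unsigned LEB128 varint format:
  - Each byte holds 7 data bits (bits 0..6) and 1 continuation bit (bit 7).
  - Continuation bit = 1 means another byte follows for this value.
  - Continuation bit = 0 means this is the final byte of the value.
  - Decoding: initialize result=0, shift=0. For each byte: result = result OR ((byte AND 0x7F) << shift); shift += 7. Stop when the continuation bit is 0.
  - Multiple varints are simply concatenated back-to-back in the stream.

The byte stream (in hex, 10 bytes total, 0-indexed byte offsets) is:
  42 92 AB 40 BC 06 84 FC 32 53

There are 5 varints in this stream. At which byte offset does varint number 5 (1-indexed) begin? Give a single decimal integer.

Answer: 9

Derivation:
  byte[0]=0x42 cont=0 payload=0x42=66: acc |= 66<<0 -> acc=66 shift=7 [end]
Varint 1: bytes[0:1] = 42 -> value 66 (1 byte(s))
  byte[1]=0x92 cont=1 payload=0x12=18: acc |= 18<<0 -> acc=18 shift=7
  byte[2]=0xAB cont=1 payload=0x2B=43: acc |= 43<<7 -> acc=5522 shift=14
  byte[3]=0x40 cont=0 payload=0x40=64: acc |= 64<<14 -> acc=1054098 shift=21 [end]
Varint 2: bytes[1:4] = 92 AB 40 -> value 1054098 (3 byte(s))
  byte[4]=0xBC cont=1 payload=0x3C=60: acc |= 60<<0 -> acc=60 shift=7
  byte[5]=0x06 cont=0 payload=0x06=6: acc |= 6<<7 -> acc=828 shift=14 [end]
Varint 3: bytes[4:6] = BC 06 -> value 828 (2 byte(s))
  byte[6]=0x84 cont=1 payload=0x04=4: acc |= 4<<0 -> acc=4 shift=7
  byte[7]=0xFC cont=1 payload=0x7C=124: acc |= 124<<7 -> acc=15876 shift=14
  byte[8]=0x32 cont=0 payload=0x32=50: acc |= 50<<14 -> acc=835076 shift=21 [end]
Varint 4: bytes[6:9] = 84 FC 32 -> value 835076 (3 byte(s))
  byte[9]=0x53 cont=0 payload=0x53=83: acc |= 83<<0 -> acc=83 shift=7 [end]
Varint 5: bytes[9:10] = 53 -> value 83 (1 byte(s))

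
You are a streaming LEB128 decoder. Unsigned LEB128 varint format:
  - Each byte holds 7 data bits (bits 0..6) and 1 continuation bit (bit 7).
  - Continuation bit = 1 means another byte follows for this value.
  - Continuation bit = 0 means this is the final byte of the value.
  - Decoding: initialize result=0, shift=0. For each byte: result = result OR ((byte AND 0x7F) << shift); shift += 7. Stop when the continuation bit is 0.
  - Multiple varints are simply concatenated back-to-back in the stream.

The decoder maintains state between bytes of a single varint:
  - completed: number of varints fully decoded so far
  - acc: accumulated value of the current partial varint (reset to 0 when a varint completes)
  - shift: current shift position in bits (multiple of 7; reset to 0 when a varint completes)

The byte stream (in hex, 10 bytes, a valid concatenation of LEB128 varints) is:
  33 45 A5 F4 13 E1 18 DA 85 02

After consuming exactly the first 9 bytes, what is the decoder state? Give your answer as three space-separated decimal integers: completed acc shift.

Answer: 4 730 14

Derivation:
byte[0]=0x33 cont=0 payload=0x33: varint #1 complete (value=51); reset -> completed=1 acc=0 shift=0
byte[1]=0x45 cont=0 payload=0x45: varint #2 complete (value=69); reset -> completed=2 acc=0 shift=0
byte[2]=0xA5 cont=1 payload=0x25: acc |= 37<<0 -> completed=2 acc=37 shift=7
byte[3]=0xF4 cont=1 payload=0x74: acc |= 116<<7 -> completed=2 acc=14885 shift=14
byte[4]=0x13 cont=0 payload=0x13: varint #3 complete (value=326181); reset -> completed=3 acc=0 shift=0
byte[5]=0xE1 cont=1 payload=0x61: acc |= 97<<0 -> completed=3 acc=97 shift=7
byte[6]=0x18 cont=0 payload=0x18: varint #4 complete (value=3169); reset -> completed=4 acc=0 shift=0
byte[7]=0xDA cont=1 payload=0x5A: acc |= 90<<0 -> completed=4 acc=90 shift=7
byte[8]=0x85 cont=1 payload=0x05: acc |= 5<<7 -> completed=4 acc=730 shift=14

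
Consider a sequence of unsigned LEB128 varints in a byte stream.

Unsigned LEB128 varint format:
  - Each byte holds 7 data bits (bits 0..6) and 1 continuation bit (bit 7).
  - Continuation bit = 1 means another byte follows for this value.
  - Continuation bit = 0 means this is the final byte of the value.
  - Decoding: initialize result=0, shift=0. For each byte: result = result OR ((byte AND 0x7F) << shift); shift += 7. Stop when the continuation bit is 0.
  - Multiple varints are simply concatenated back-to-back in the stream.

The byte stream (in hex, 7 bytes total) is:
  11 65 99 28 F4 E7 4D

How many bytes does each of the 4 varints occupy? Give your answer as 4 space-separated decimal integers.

Answer: 1 1 2 3

Derivation:
  byte[0]=0x11 cont=0 payload=0x11=17: acc |= 17<<0 -> acc=17 shift=7 [end]
Varint 1: bytes[0:1] = 11 -> value 17 (1 byte(s))
  byte[1]=0x65 cont=0 payload=0x65=101: acc |= 101<<0 -> acc=101 shift=7 [end]
Varint 2: bytes[1:2] = 65 -> value 101 (1 byte(s))
  byte[2]=0x99 cont=1 payload=0x19=25: acc |= 25<<0 -> acc=25 shift=7
  byte[3]=0x28 cont=0 payload=0x28=40: acc |= 40<<7 -> acc=5145 shift=14 [end]
Varint 3: bytes[2:4] = 99 28 -> value 5145 (2 byte(s))
  byte[4]=0xF4 cont=1 payload=0x74=116: acc |= 116<<0 -> acc=116 shift=7
  byte[5]=0xE7 cont=1 payload=0x67=103: acc |= 103<<7 -> acc=13300 shift=14
  byte[6]=0x4D cont=0 payload=0x4D=77: acc |= 77<<14 -> acc=1274868 shift=21 [end]
Varint 4: bytes[4:7] = F4 E7 4D -> value 1274868 (3 byte(s))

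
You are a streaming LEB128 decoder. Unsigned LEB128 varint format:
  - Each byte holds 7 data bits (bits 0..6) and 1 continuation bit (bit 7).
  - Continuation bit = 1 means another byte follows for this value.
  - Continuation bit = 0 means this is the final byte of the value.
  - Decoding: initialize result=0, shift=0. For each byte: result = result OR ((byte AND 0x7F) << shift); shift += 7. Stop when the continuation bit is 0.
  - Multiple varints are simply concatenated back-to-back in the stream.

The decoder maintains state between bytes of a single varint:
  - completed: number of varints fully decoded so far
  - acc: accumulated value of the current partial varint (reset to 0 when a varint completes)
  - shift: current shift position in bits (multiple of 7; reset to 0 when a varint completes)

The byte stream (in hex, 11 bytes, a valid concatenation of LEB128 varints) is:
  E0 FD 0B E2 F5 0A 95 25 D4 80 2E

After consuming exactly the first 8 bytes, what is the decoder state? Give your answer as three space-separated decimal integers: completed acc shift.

Answer: 3 0 0

Derivation:
byte[0]=0xE0 cont=1 payload=0x60: acc |= 96<<0 -> completed=0 acc=96 shift=7
byte[1]=0xFD cont=1 payload=0x7D: acc |= 125<<7 -> completed=0 acc=16096 shift=14
byte[2]=0x0B cont=0 payload=0x0B: varint #1 complete (value=196320); reset -> completed=1 acc=0 shift=0
byte[3]=0xE2 cont=1 payload=0x62: acc |= 98<<0 -> completed=1 acc=98 shift=7
byte[4]=0xF5 cont=1 payload=0x75: acc |= 117<<7 -> completed=1 acc=15074 shift=14
byte[5]=0x0A cont=0 payload=0x0A: varint #2 complete (value=178914); reset -> completed=2 acc=0 shift=0
byte[6]=0x95 cont=1 payload=0x15: acc |= 21<<0 -> completed=2 acc=21 shift=7
byte[7]=0x25 cont=0 payload=0x25: varint #3 complete (value=4757); reset -> completed=3 acc=0 shift=0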